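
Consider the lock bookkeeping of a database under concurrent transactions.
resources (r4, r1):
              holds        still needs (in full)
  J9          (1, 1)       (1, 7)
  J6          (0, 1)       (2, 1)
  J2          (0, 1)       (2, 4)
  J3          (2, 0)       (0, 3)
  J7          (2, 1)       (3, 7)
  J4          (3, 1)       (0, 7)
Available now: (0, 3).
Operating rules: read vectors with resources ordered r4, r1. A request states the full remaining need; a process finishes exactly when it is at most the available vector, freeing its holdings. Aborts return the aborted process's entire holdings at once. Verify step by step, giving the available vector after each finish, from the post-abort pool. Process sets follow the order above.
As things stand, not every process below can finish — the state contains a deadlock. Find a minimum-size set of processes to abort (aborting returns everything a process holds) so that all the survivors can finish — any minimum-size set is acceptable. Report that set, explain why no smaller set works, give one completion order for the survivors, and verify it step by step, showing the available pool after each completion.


Minimum abort set: J7 and J4.
Key observation: J9 could never have finished before the abort; with (5, 2) returned by J7 and J4, it fits at step 4.
No one abort is enough; case by case: J9 alone leaves J7 blocked (short on r1); J6 alone leaves J9 blocked (short on r1); J2 alone leaves J9 blocked (short on r1); J3 alone leaves J9 blocked (short on r1); J7 alone leaves J9 blocked (short on r1); J4 alone leaves J9 blocked (short on r1).
The survivors complete as J6, J2, J3, J9. Step-by-step check (starting from the post-abort pool):
  pool = (5, 5)
  J6: need (2, 1) fits (5, 5); releases (0, 1), pool now (5, 6)
  J2: need (2, 4) fits (5, 6); releases (0, 1), pool now (5, 7)
  J3: need (0, 3) fits (5, 7); releases (2, 0), pool now (7, 7)
  J9: need (1, 7) fits (7, 7); releases (1, 1), pool now (8, 8)


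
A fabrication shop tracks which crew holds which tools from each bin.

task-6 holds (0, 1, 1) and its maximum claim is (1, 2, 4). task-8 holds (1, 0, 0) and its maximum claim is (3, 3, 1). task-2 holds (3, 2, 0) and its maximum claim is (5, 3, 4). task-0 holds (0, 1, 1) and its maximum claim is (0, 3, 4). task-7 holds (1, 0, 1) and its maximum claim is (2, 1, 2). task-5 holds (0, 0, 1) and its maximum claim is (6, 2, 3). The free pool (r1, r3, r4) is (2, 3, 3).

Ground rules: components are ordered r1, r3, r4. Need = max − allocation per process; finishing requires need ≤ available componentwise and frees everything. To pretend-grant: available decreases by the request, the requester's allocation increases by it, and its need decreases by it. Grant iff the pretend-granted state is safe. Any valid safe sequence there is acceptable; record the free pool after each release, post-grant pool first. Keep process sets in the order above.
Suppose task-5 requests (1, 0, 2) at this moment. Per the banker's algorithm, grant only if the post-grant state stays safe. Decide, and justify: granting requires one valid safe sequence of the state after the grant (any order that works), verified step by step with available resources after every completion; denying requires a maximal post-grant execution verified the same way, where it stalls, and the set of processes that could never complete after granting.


DENY: after the grant no complete ordering would exist.
Key observation: after task-7, task-8 the pool peaks at (3, 3, 2), and each blocked process is short somewhere: task-6 on r4; task-2 on r4; task-0 on r4; task-5 on r1.
After a pretend grant, a maximal execution: task-7, task-8 — then nothing else fits. Verifying each step:
  pool = (1, 3, 1)
  task-7: need (1, 1, 1) fits (1, 3, 1); releases (1, 0, 1), pool now (2, 3, 2)
  task-8: need (2, 3, 1) fits (2, 3, 2); releases (1, 0, 0), pool now (3, 3, 2)
  task-6 cannot run: need (1, 1, 3) vs free (3, 3, 2) (insufficient r4)
  task-2 cannot run: need (2, 1, 4) vs free (3, 3, 2) (insufficient r4)
  task-0 cannot run: need (0, 2, 3) vs free (3, 3, 2) (insufficient r4)
  task-5 cannot run: need (5, 2, 0) vs free (3, 3, 2) (insufficient r1)
Post-grant, the permanently blocked set is task-6, task-2, task-0 and task-5.


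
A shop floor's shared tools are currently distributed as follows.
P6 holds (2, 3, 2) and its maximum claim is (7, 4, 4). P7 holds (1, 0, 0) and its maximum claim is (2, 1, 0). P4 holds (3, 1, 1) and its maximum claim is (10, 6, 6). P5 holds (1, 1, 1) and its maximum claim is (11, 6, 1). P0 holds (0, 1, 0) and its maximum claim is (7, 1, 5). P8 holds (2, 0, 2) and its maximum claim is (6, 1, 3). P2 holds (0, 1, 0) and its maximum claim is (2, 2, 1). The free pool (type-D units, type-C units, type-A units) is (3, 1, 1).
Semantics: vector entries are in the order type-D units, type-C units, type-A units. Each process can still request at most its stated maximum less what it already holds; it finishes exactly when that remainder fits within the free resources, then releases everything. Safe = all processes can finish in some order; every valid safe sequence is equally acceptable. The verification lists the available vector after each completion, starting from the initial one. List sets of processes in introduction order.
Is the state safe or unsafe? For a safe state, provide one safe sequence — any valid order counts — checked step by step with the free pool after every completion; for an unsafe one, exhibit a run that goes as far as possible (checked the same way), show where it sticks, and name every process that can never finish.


SAFE, for example via the order P7, P8, P6, P0, P2, P4, P5.
Key observation: the order's first zero-slack moment is P7 ((1, 1, 0) needed, (3, 1, 1) free — a requested resource with nothing to spare).
Walking it through:
  pool = (3, 1, 1)
  run P7 (needs (1, 1, 0), free (3, 1, 1)); after release of (1, 0, 0) the pool is (4, 1, 1)
  run P8 (needs (4, 1, 1), free (4, 1, 1)); after release of (2, 0, 2) the pool is (6, 1, 3)
  run P6 (needs (5, 1, 2), free (6, 1, 3)); after release of (2, 3, 2) the pool is (8, 4, 5)
  run P0 (needs (7, 0, 5), free (8, 4, 5)); after release of (0, 1, 0) the pool is (8, 5, 5)
  run P2 (needs (2, 1, 1), free (8, 5, 5)); after release of (0, 1, 0) the pool is (8, 6, 5)
  run P4 (needs (7, 5, 5), free (8, 6, 5)); after release of (3, 1, 1) the pool is (11, 7, 6)
  run P5 (needs (10, 5, 0), free (11, 7, 6)); after release of (1, 1, 1) the pool is (12, 8, 7)


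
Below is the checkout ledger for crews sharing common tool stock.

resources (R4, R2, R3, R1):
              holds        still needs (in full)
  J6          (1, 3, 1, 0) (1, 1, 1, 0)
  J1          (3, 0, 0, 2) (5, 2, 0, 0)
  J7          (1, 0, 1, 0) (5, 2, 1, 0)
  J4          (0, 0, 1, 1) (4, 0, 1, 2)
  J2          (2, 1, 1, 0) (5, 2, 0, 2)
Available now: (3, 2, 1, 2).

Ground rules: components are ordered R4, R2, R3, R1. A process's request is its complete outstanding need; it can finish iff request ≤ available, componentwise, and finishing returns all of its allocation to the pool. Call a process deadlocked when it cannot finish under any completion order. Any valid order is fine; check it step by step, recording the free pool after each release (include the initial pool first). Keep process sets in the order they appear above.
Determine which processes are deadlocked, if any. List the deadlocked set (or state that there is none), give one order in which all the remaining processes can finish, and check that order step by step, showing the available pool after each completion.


Deadlocked: J1, J7 and J2.
Key observation: the pool after J6, J4 is (4, 5, 3, 3); every surviving request exceeds it in R4, so progress ends there.
The rest can finish in the order J6, J4. Walking it through:
  pool = (3, 2, 1, 2)
  J6 needs (1, 1, 1, 0) <= (3, 2, 1, 2) -> finishes; pool += (1, 3, 1, 0) = (4, 5, 2, 2)
  J4 needs (4, 0, 1, 2) <= (4, 5, 2, 2) -> finishes; pool += (0, 0, 1, 1) = (4, 5, 3, 3)
The blocked processes can never fit:
  blocked: J1 wants (5, 2, 0, 0), pool (4, 5, 3, 3) — not enough R4
  blocked: J7 wants (5, 2, 1, 0), pool (4, 5, 3, 3) — not enough R4
  blocked: J2 wants (5, 2, 0, 2), pool (4, 5, 3, 3) — not enough R4


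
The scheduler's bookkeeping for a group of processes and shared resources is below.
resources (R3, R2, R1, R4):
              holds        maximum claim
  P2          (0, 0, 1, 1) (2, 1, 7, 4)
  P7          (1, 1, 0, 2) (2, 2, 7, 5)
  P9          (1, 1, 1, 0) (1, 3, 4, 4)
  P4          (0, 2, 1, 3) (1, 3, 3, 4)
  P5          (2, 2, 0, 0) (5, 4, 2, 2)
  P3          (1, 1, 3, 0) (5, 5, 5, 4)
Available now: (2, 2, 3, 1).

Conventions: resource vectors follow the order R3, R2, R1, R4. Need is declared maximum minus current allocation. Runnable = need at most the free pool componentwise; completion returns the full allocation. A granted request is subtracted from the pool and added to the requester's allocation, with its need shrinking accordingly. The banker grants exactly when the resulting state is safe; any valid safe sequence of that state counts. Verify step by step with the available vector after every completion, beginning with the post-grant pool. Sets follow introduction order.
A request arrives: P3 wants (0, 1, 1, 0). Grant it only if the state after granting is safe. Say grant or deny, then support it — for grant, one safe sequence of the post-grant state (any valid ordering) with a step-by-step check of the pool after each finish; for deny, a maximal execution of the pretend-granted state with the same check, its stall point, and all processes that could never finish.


GRANT: granting preserves safety; a valid post-grant sequence is P4, P9, P5, P3, P2, P7.
Key observation: post-grant, (2, 1, 2, 1) remains, and an order beginning with P4 completes everyone.
Check on the post-grant state, step by step:
  pool = (2, 1, 2, 1)
  P4: need (1, 1, 2, 1) fits (2, 1, 2, 1); releases (0, 2, 1, 3), pool now (2, 3, 3, 4)
  P9: need (0, 2, 3, 4) fits (2, 3, 3, 4); releases (1, 1, 1, 0), pool now (3, 4, 4, 4)
  P5: need (3, 2, 2, 2) fits (3, 4, 4, 4); releases (2, 2, 0, 0), pool now (5, 6, 4, 4)
  P3: need (4, 3, 1, 4) fits (5, 6, 4, 4); releases (1, 2, 4, 0), pool now (6, 8, 8, 4)
  P2: need (2, 1, 6, 3) fits (6, 8, 8, 4); releases (0, 0, 1, 1), pool now (6, 8, 9, 5)
  P7: need (1, 1, 7, 3) fits (6, 8, 9, 5); releases (1, 1, 0, 2), pool now (7, 9, 9, 7)


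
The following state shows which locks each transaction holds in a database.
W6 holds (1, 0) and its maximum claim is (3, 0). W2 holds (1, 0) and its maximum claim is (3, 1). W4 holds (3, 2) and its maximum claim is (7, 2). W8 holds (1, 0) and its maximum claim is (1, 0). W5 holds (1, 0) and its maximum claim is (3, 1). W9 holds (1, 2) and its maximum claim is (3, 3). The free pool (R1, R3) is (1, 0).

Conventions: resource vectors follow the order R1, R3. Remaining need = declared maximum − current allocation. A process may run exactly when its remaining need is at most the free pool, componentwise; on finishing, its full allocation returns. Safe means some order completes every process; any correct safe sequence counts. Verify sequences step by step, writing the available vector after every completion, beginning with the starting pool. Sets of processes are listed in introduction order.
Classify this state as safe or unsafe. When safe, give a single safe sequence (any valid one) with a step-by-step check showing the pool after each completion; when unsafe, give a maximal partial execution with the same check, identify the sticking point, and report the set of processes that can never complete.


UNSAFE — no complete ordering exists.
Key observation: after W8, W6 the pool peaks at (3, 0), and each blocked process is short somewhere: W2 on R3; W4 on R1; W5 on R3; W9 on R3.
A maximal execution: W8, W6 — then nothing else fits. Check, step by step:
  pool = (1, 0)
  W8: need (0, 0) fits (1, 0); releases (1, 0), pool now (2, 0)
  W6: need (2, 0) fits (2, 0); releases (1, 0), pool now (3, 0)
  W2 still needs (2, 1) but only (3, 0) is free — short on R3
  W4 still needs (4, 0) but only (3, 0) is free — short on R1
  W5 still needs (2, 1) but only (3, 0) is free — short on R3
  W9 still needs (2, 1) but only (3, 0) is free — short on R3
Never able to finish: W2, W4, W5 and W9.


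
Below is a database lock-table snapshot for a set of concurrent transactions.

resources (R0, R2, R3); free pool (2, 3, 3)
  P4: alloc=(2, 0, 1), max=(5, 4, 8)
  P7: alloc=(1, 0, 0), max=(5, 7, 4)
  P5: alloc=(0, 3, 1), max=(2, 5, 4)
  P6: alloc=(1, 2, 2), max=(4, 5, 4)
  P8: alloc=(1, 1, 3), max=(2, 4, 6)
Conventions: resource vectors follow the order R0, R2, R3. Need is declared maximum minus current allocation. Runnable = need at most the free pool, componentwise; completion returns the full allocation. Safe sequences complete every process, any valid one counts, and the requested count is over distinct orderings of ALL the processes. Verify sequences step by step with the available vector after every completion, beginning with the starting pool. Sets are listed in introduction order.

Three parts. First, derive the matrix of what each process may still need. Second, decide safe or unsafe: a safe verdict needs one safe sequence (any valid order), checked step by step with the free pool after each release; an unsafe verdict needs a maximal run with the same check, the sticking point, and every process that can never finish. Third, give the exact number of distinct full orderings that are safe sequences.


(1) Need matrix, components ordered R0, R2, R3:
  P4: (3, 4, 7)
  P7: (4, 7, 4)
  P5: (2, 2, 3)
  P6: (3, 3, 2)
  P8: (1, 3, 3)
(2) The state is SAFE; one workable sequence: P8, P6, P5, P4, P7.
Key observation: reading the order forward, P8 is the first process whose need (1, 3, 3) meets the free pool (2, 3, 3) exactly on a resource it requests.
Walking it through:
  pool = (2, 3, 3)
  P8: need (1, 3, 3) fits (2, 3, 3); releases (1, 1, 3), pool now (3, 4, 6)
  P6: need (3, 3, 2) fits (3, 4, 6); releases (1, 2, 2), pool now (4, 6, 8)
  P5: need (2, 2, 3) fits (4, 6, 8); releases (0, 3, 1), pool now (4, 9, 9)
  P4: need (3, 4, 7) fits (4, 9, 9); releases (2, 0, 1), pool now (6, 9, 10)
  P7: need (4, 7, 4) fits (6, 9, 10); releases (1, 0, 0), pool now (7, 9, 10)
(3) Exactly 11 of the possible complete orderings are safe sequences.


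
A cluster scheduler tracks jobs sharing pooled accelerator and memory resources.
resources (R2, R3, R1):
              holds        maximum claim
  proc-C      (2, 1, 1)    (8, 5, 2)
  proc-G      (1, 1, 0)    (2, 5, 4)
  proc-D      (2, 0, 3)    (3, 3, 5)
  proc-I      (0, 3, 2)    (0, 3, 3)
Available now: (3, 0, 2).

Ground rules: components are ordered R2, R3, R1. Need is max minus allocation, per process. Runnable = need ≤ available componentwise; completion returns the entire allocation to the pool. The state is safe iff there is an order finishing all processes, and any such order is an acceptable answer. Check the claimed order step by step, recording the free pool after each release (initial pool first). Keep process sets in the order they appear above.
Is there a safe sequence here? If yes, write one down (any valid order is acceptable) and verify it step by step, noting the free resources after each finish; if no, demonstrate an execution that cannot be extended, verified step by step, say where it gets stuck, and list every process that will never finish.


The state is UNSAFE.
Key observation: R3 is the bottleneck — with proc-I, proc-D done the pool holds (5, 3, 7), short of every remaining need.
Going as far as possible: proc-I, proc-D; after that, nothing fits. Step-by-step check:
  pool = (3, 0, 2)
  proc-I needs (0, 0, 1) <= (3, 0, 2) -> finishes; pool += (0, 3, 2) = (3, 3, 4)
  proc-D needs (1, 3, 2) <= (3, 3, 4) -> finishes; pool += (2, 0, 3) = (5, 3, 7)
  proc-C still needs (6, 4, 1) but only (5, 3, 7) is free — short on R2 and R3
  proc-G still needs (1, 4, 4) but only (5, 3, 7) is free — short on R3
Processes that can never finish: proc-C and proc-G.


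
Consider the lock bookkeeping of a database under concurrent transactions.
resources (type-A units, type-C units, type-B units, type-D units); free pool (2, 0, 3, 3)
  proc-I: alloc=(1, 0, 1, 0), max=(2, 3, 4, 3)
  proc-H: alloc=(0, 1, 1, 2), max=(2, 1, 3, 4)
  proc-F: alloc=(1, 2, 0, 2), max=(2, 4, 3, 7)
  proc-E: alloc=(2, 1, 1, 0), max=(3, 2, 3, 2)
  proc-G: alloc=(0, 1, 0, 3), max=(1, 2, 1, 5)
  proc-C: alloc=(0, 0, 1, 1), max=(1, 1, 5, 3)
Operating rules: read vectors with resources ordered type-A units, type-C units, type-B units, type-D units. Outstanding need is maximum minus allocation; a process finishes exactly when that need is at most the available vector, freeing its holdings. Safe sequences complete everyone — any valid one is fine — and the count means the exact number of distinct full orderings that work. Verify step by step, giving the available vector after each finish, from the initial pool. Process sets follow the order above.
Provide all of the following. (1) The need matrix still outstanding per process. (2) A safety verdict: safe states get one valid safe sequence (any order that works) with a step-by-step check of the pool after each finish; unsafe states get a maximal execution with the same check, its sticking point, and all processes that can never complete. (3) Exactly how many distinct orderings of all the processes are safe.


(1) Outstanding need per process (order type-A units, type-C units, type-B units, type-D units):
  proc-I: (1, 3, 3, 3)
  proc-H: (2, 0, 2, 2)
  proc-F: (1, 2, 3, 5)
  proc-E: (1, 1, 2, 2)
  proc-G: (1, 1, 1, 2)
  proc-C: (1, 1, 4, 2)
(2) SAFE, for example via the order proc-H, proc-G, proc-C, proc-E, proc-I, proc-F.
Key observation: proc-H is the earliest step where a requested resource binds exactly: need (2, 0, 2, 2), pool (2, 0, 3, 3) at its turn.
Step-by-step check:
  pool = (2, 0, 3, 3)
  run proc-H (needs (2, 0, 2, 2), free (2, 0, 3, 3)); after release of (0, 1, 1, 2) the pool is (2, 1, 4, 5)
  run proc-G (needs (1, 1, 1, 2), free (2, 1, 4, 5)); after release of (0, 1, 0, 3) the pool is (2, 2, 4, 8)
  run proc-C (needs (1, 1, 4, 2), free (2, 2, 4, 8)); after release of (0, 0, 1, 1) the pool is (2, 2, 5, 9)
  run proc-E (needs (1, 1, 2, 2), free (2, 2, 5, 9)); after release of (2, 1, 1, 0) the pool is (4, 3, 6, 9)
  run proc-I (needs (1, 3, 3, 3), free (4, 3, 6, 9)); after release of (1, 0, 1, 0) the pool is (5, 3, 7, 9)
  run proc-F (needs (1, 2, 3, 5), free (5, 3, 7, 9)); after release of (1, 2, 0, 2) the pool is (6, 5, 7, 11)
(3) The exact count: 40 of the possible complete orderings are safe sequences.


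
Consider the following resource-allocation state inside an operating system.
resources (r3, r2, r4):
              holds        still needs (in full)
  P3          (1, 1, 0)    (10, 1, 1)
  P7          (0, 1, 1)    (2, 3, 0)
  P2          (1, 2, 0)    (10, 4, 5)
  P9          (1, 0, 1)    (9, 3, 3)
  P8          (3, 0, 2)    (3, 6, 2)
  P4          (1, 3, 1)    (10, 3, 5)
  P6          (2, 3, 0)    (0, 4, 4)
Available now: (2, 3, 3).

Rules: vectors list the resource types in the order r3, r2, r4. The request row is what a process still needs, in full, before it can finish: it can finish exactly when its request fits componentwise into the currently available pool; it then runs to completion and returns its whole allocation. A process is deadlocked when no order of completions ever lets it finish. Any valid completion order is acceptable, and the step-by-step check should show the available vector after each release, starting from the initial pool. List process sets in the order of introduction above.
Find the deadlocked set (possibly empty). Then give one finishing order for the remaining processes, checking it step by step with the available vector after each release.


Deadlocked set: P3, P2, P9 and P4.
Key observation: no order helps: past P7, P6, P8, the free pool tops out at (7, 7, 6), below what each blocked process needs in r3.
The rest can finish in the order P7, P6, P8. Step-by-step check:
  pool = (2, 3, 3)
  run P7 (needs (2, 3, 0), free (2, 3, 3)); after release of (0, 1, 1) the pool is (2, 4, 4)
  run P6 (needs (0, 4, 4), free (2, 4, 4)); after release of (2, 3, 0) the pool is (4, 7, 4)
  run P8 (needs (3, 6, 2), free (4, 7, 4)); after release of (3, 0, 2) the pool is (7, 7, 6)
None of the blocked processes ever fits:
  blocked: P3 wants (10, 1, 1), pool (7, 7, 6) — not enough r3
  blocked: P2 wants (10, 4, 5), pool (7, 7, 6) — not enough r3
  blocked: P9 wants (9, 3, 3), pool (7, 7, 6) — not enough r3
  blocked: P4 wants (10, 3, 5), pool (7, 7, 6) — not enough r3


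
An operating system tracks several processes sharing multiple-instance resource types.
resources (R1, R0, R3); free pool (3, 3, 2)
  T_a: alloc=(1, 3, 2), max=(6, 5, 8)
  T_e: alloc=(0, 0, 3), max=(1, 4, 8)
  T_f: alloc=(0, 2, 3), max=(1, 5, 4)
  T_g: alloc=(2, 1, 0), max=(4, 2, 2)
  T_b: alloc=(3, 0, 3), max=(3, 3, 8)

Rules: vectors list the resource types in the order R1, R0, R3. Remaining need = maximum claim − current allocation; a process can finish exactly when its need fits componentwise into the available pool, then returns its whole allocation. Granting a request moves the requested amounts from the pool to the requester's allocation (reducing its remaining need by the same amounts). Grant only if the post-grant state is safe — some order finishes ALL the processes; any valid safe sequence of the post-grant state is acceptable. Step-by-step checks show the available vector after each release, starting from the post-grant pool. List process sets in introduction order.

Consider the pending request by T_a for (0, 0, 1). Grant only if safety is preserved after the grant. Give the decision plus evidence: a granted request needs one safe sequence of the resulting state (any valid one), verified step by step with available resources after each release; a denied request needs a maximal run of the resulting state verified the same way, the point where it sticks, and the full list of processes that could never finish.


DENY — the pretend-granted state is unsafe.
Key observation: after T_f, T_g complete, (5, 6, 4) is the best the pool ever gets, yet each leftover process wants more R3.
Pretend the grant happened; the run T_f, T_g goes as far as possible. Check, step by step:
  pool = (3, 3, 1)
  T_f needs (1, 3, 1) <= (3, 3, 1) -> finishes; pool += (0, 2, 3) = (3, 5, 4)
  T_g needs (2, 1, 2) <= (3, 5, 4) -> finishes; pool += (2, 1, 0) = (5, 6, 4)
  T_a still needs (5, 2, 5) but only (5, 6, 4) is free — short on R3
  T_e still needs (1, 4, 5) but only (5, 6, 4) is free — short on R3
  T_b still needs (0, 3, 5) but only (5, 6, 4) is free — short on R3
Processes that could never finish after the grant: T_a, T_e and T_b.


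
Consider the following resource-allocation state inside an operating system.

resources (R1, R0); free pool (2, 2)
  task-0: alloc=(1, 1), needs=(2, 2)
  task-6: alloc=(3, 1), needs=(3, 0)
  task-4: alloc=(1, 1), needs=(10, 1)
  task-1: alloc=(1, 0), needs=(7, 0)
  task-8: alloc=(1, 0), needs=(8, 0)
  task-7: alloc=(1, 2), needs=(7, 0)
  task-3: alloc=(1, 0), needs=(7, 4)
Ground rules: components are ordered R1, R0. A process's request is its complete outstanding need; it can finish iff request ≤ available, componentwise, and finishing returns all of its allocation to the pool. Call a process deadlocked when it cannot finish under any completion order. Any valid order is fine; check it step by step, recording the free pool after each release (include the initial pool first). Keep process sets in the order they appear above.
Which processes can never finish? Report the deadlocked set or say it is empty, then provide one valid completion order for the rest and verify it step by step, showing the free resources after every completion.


Deadlocked set: task-4, task-1, task-8, task-7 and task-3.
Key observation: R1 is the bottleneck — with task-0, task-6 done the pool holds (6, 4), short of every remaining need.
One completion order for the rest: task-0, task-6. Walking it through:
  pool = (2, 2)
  task-0: need (2, 2) fits (2, 2); releases (1, 1), pool now (3, 3)
  task-6: need (3, 0) fits (3, 3); releases (3, 1), pool now (6, 4)
None of the blocked processes ever fits:
  task-4 still needs (10, 1) but only (6, 4) is free — short on R1
  task-1 still needs (7, 0) but only (6, 4) is free — short on R1
  task-8 still needs (8, 0) but only (6, 4) is free — short on R1
  task-7 still needs (7, 0) but only (6, 4) is free — short on R1
  task-3 still needs (7, 4) but only (6, 4) is free — short on R1


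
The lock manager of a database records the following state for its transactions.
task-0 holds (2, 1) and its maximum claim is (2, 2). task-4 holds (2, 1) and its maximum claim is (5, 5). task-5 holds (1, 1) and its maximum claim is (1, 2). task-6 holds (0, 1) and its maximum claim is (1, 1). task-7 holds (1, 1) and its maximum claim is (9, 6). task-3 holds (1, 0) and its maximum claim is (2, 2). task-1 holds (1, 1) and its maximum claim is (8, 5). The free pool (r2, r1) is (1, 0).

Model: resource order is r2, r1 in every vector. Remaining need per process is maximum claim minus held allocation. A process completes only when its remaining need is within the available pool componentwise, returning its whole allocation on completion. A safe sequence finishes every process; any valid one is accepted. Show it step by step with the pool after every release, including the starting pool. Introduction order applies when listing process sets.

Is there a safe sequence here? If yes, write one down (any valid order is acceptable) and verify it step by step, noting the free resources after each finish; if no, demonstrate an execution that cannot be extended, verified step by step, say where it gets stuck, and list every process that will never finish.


UNSAFE.
Key observation: no order helps: past task-6, task-0, task-3, task-5, the free pool tops out at (5, 3), below what each blocked process needs in r1.
Going as far as possible: task-6, task-0, task-3, task-5; after that, nothing fits. Verifying each step:
  pool = (1, 0)
  run task-6 (needs (1, 0), free (1, 0)); after release of (0, 1) the pool is (1, 1)
  run task-0 (needs (0, 1), free (1, 1)); after release of (2, 1) the pool is (3, 2)
  run task-3 (needs (1, 2), free (3, 2)); after release of (1, 0) the pool is (4, 2)
  run task-5 (needs (0, 1), free (4, 2)); after release of (1, 1) the pool is (5, 3)
  task-4 still needs (3, 4) but only (5, 3) is free — short on r1
  task-7 still needs (8, 5) but only (5, 3) is free — short on r2 and r1
  task-1 still needs (7, 4) but only (5, 3) is free — short on r2 and r1
Permanently blocked: task-4, task-7 and task-1.


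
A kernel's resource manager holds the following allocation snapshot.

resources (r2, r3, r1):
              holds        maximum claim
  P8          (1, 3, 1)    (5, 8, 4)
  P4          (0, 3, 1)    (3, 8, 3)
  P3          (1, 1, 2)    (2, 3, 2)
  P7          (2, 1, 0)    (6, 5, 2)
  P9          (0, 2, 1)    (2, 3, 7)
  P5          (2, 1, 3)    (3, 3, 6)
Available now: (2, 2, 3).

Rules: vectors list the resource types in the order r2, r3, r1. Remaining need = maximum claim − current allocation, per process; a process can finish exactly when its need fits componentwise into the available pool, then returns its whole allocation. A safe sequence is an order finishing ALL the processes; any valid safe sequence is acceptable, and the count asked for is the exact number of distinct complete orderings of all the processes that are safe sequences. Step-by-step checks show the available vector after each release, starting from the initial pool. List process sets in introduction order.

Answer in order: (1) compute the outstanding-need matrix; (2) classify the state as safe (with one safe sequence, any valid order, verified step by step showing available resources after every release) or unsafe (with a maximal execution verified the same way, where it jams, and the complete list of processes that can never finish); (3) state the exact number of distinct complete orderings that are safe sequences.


(1) Need matrix, components ordered r2, r3, r1:
  P8: (4, 5, 3)
  P4: (3, 5, 2)
  P3: (1, 2, 0)
  P7: (4, 4, 2)
  P9: (2, 1, 6)
  P5: (1, 2, 3)
(2) The state is SAFE; one workable sequence: P3, P5, P9, P7, P4, P8.
Key observation: the order's first zero-slack moment is P3 ((1, 2, 0) needed, (2, 2, 3) free — a requested resource with nothing to spare).
Step-by-step check:
  pool = (2, 2, 3)
  run P3 (needs (1, 2, 0), free (2, 2, 3)); after release of (1, 1, 2) the pool is (3, 3, 5)
  run P5 (needs (1, 2, 3), free (3, 3, 5)); after release of (2, 1, 3) the pool is (5, 4, 8)
  run P9 (needs (2, 1, 6), free (5, 4, 8)); after release of (0, 2, 1) the pool is (5, 6, 9)
  run P7 (needs (4, 4, 2), free (5, 6, 9)); after release of (2, 1, 0) the pool is (7, 7, 9)
  run P4 (needs (3, 5, 2), free (7, 7, 9)); after release of (0, 3, 1) the pool is (7, 10, 10)
  run P8 (needs (4, 5, 3), free (7, 10, 10)); after release of (1, 3, 1) the pool is (8, 13, 11)
(3) The exact count: 48 of the possible complete orderings are safe sequences.


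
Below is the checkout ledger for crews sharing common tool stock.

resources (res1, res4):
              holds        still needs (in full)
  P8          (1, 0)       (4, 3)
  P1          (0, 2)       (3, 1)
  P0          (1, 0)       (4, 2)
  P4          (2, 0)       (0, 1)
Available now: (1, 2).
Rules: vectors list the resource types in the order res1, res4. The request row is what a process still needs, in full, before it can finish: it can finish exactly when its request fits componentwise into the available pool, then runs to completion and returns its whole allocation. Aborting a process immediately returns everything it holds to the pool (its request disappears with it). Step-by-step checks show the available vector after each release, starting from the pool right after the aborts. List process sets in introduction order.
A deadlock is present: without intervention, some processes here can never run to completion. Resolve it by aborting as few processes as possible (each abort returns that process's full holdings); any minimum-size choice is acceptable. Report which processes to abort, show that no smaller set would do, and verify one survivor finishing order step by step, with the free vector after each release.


Minimum abort set: P8.
Key observation: the deadlocked P0 becomes finishable only because P8 released (1, 0); it completes at step 3 below.
No smaller set exists: with zero aborts the deadlock remains.
One survivor order: P4, P1, P0. Verifying each step (post-abort pool first):
  pool = (2, 2)
  P4 needs (0, 1) <= (2, 2) -> finishes; pool += (2, 0) = (4, 2)
  P1 needs (3, 1) <= (4, 2) -> finishes; pool += (0, 2) = (4, 4)
  P0 needs (4, 2) <= (4, 4) -> finishes; pool += (1, 0) = (5, 4)


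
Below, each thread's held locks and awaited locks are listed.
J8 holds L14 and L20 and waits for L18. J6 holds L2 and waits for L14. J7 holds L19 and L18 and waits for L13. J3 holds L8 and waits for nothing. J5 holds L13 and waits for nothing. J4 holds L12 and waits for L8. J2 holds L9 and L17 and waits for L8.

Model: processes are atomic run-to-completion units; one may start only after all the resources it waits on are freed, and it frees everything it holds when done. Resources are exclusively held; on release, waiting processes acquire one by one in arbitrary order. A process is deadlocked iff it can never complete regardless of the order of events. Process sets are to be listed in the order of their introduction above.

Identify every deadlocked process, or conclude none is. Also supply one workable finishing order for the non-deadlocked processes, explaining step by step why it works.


No process is deadlocked.
Key observation: the waits form no ring: some process can always run, and its releases unblock the others one by one.
The rest can finish in the order J3, J5, J7, J4, J8, J6, J2.
Verifying each step:
  J3 waits on nothing -> runs at once and releases L8
  J5 waits on nothing -> runs at once and releases L13
  run J7 (all its waits — L13 — are resolved); releases L19 and L18
  run J4 (all its waits — L8 — are resolved); releases L12
  run J8 (all its waits — L18 — are resolved); releases L14 and L20
  run J6 (all its waits — L14 — are resolved); releases L2
  run J2 (all its waits — L8 — are resolved); releases L9 and L17


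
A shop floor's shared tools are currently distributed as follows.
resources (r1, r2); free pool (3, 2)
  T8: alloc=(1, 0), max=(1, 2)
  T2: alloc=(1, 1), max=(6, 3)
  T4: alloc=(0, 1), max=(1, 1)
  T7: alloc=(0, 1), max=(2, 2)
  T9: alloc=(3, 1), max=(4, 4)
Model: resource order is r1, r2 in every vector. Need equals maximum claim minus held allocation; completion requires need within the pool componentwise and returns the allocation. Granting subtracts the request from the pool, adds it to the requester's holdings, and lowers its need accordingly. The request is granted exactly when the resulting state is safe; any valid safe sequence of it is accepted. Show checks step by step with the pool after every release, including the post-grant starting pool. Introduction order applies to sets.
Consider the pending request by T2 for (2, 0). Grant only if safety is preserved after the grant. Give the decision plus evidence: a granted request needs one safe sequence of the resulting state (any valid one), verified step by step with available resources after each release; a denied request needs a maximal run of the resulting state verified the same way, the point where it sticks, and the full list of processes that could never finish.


GRANT: granting preserves safety; a valid post-grant sequence is T4, T9, T7, T2, T8.
Key observation: the transfer keeps a workable pool ((1, 2)); T4 starts the safe sequence.
Verifying the post-grant state step by step:
  pool = (1, 2)
  T4: need (1, 0) fits (1, 2); releases (0, 1), pool now (1, 3)
  T9: need (1, 3) fits (1, 3); releases (3, 1), pool now (4, 4)
  T7: need (2, 1) fits (4, 4); releases (0, 1), pool now (4, 5)
  T2: need (3, 2) fits (4, 5); releases (3, 1), pool now (7, 6)
  T8: need (0, 2) fits (7, 6); releases (1, 0), pool now (8, 6)


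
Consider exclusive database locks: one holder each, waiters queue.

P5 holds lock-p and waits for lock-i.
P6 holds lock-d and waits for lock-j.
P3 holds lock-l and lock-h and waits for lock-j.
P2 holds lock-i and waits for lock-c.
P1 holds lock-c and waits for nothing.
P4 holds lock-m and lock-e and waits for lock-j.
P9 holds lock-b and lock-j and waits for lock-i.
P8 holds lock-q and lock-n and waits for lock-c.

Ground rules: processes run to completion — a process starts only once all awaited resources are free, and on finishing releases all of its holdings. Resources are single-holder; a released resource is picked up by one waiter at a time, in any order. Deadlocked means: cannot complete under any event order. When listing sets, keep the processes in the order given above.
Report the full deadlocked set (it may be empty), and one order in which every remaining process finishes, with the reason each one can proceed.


Nothing here is deadlocked.
Key observation: the waits form no ring: some process can always run, and its releases unblock the others one by one.
A valid finishing order for the others: P1, P2, P5, P9, P6, P4, P8, P3.
Verifying each step:
  P1 waits on nothing -> runs at once and releases lock-c
  P2 waits on lock-c — all released -> runs and releases lock-i
  P5 waits on lock-i — all released -> runs and releases lock-p
  P9 waits on lock-i — all released -> runs and releases lock-b and lock-j
  P6 waits on lock-j — all released -> runs and releases lock-d
  P4 waits on lock-j — all released -> runs and releases lock-m and lock-e
  P8 waits on lock-c — all released -> runs and releases lock-q and lock-n
  P3 waits on lock-j — all released -> runs and releases lock-l and lock-h


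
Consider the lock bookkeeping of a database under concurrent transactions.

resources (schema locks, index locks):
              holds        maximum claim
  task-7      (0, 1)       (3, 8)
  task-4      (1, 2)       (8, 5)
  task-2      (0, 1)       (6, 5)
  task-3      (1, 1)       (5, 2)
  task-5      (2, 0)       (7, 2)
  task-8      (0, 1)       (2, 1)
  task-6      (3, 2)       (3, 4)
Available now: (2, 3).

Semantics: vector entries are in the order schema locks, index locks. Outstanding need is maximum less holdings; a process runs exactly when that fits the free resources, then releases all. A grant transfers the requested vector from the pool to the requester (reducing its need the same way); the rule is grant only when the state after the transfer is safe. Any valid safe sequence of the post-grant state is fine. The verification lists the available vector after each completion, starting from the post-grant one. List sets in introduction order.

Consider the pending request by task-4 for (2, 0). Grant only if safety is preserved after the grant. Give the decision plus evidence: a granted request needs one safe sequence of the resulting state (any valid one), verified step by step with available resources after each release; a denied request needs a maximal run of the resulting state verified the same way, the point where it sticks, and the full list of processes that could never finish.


DENY. Granting would leave the state unsafe.
Key observation: after task-6, task-8 the pool peaks at (3, 6), and each blocked process is short somewhere: task-7 on index locks; task-4 on schema locks; task-2 on schema locks; task-3 on schema locks; task-5 on schema locks.
After a pretend grant, a maximal execution: task-6, task-8 — then nothing else fits. Verifying each step:
  pool = (0, 3)
  run task-6 (needs (0, 2), free (0, 3)); after release of (3, 2) the pool is (3, 5)
  run task-8 (needs (2, 0), free (3, 5)); after release of (0, 1) the pool is (3, 6)
  task-7 cannot run: need (3, 7) vs free (3, 6) (insufficient index locks)
  task-4 cannot run: need (5, 3) vs free (3, 6) (insufficient schema locks)
  task-2 cannot run: need (6, 4) vs free (3, 6) (insufficient schema locks)
  task-3 cannot run: need (4, 1) vs free (3, 6) (insufficient schema locks)
  task-5 cannot run: need (5, 2) vs free (3, 6) (insufficient schema locks)
Had the request been granted, task-7, task-4, task-2, task-3 and task-5 could never finish.


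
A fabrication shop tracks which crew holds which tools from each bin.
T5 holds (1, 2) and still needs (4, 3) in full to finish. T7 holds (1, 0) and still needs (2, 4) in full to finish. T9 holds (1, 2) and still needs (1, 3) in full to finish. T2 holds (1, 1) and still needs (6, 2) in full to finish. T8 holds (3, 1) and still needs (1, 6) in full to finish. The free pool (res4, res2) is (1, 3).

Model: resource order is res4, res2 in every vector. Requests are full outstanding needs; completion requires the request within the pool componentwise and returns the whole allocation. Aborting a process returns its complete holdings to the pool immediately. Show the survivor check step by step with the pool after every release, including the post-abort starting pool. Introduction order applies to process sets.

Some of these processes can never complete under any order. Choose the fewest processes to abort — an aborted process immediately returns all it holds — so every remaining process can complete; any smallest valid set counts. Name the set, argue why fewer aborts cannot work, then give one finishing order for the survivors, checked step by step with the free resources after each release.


Minimum abort set: T5.
Key observation: T8 was stuck for good until T5 gave back (1, 2); in the order shown it finishes at step 2.
Minimality: the empty abort set fails — the state is deadlocked as it stands.
One survivor order: T9, T8, T2, T7. Walking it through (post-abort pool first):
  pool = (2, 5)
  T9 needs (1, 3) <= (2, 5) -> finishes; pool += (1, 2) = (3, 7)
  T8 needs (1, 6) <= (3, 7) -> finishes; pool += (3, 1) = (6, 8)
  T2 needs (6, 2) <= (6, 8) -> finishes; pool += (1, 1) = (7, 9)
  T7 needs (2, 4) <= (7, 9) -> finishes; pool += (1, 0) = (8, 9)


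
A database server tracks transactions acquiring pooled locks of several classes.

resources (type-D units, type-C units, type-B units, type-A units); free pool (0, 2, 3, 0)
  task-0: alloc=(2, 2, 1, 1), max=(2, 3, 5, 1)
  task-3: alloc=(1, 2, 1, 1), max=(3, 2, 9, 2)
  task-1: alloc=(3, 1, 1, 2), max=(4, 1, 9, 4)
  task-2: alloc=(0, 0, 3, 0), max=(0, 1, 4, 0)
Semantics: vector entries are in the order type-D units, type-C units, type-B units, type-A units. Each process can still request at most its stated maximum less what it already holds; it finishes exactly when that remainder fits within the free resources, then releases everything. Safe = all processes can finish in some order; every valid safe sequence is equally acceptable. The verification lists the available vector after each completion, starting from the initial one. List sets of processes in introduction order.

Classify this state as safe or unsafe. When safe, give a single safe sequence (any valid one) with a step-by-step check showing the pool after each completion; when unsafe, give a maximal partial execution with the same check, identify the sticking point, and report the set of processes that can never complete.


UNSAFE — no complete ordering exists.
Key observation: once task-2, task-0 finish, the pool peaks at (2, 4, 7, 1) — and every remaining process still needs more type-B units than that.
A maximal execution: task-2, task-0 — then nothing else fits. Walking it through:
  pool = (0, 2, 3, 0)
  task-2: need (0, 1, 1, 0) fits (0, 2, 3, 0); releases (0, 0, 3, 0), pool now (0, 2, 6, 0)
  task-0: need (0, 1, 4, 0) fits (0, 2, 6, 0); releases (2, 2, 1, 1), pool now (2, 4, 7, 1)
  blocked: task-3 wants (2, 0, 8, 1), pool (2, 4, 7, 1) — not enough type-B units
  blocked: task-1 wants (1, 0, 8, 2), pool (2, 4, 7, 1) — not enough type-B units and type-A units
Permanently blocked: task-3 and task-1.
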